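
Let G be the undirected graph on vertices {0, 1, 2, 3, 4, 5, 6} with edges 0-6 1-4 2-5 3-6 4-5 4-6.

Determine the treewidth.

1

A width-1 tree decomposition is:
Bags: B1 = {4, 5}  B2 = {1, 4}  B3 = {4, 6}  B4 = {3, 6}  B5 = {2, 5}  B6 = {0, 6}
Tree: B1–B2, B2–B3, B3–B4, B1–B5, B4–B6
Every bag has size at most 2, so the width is 2 − 1 = 1 and tw(G) ≤ 1. Any graph with an edge has treewidth ≥ 1, and G has the edge 4–5. Combining the bounds, tw(G) = 1.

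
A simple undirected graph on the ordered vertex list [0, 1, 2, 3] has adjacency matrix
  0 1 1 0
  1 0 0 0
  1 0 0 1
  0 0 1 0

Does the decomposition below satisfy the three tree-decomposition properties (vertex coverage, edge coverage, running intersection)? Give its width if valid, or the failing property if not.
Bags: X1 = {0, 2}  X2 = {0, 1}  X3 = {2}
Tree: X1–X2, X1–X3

No — vertex 3 appears in no bag.

A tree decomposition must satisfy three properties: every vertex lies in some bag; for every edge, both endpoints lie together in some bag; and for every vertex, the bags containing it form a connected subtree. Here vertex 3 appears in no bag, so the decomposition is invalid.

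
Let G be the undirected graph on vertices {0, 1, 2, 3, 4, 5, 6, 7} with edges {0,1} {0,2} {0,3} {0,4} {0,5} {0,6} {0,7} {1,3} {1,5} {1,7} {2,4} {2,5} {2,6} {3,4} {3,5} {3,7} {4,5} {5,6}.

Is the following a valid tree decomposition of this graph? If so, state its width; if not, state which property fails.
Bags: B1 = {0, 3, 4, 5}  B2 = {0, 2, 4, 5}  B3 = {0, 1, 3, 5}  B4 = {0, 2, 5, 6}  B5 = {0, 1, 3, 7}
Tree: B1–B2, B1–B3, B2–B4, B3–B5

Every vertex of G appears in some bag (union = {0, 1, 2, 3, 4, 5, 6, 7}); every edge is covered by a bag; and for each vertex v the set of bags containing v is connected in the bag tree. The decomposition is therefore valid. The largest bag has 4 vertices, so the width is 3.

Yes; width 3.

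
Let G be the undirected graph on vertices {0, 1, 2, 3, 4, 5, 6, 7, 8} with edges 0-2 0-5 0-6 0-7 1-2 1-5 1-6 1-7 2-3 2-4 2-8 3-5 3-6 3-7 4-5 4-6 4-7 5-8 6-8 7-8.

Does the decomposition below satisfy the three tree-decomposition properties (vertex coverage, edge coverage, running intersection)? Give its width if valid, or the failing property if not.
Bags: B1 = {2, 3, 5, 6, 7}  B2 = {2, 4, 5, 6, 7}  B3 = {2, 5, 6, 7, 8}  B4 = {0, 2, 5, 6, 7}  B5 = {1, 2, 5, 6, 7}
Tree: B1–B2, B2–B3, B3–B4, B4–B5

Checking the three conditions: (i) the bags cover all of {0, 1, 2, 3, 4, 5, 6, 7, 8}; (ii) for each edge, some bag contains both endpoints; (iii) the bags containing any fixed vertex form a subtree. All hold, so the decomposition is valid with width 5 − 1 = 4.

Yes; width 4.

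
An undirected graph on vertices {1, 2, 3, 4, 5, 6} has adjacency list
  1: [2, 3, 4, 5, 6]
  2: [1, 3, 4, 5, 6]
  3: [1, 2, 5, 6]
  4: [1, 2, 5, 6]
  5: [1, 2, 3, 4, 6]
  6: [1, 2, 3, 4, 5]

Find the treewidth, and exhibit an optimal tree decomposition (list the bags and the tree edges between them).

Every bag has size at most 5, so the width is 5 − 1 = 4 and tw(G) ≤ 4. On the other hand G contains the 5-clique {1, 2, 3, 5, 6}. A clique must lie in a single bag of any decomposition, so no decomposition can have width below 4. Hence tw(G) = 4 exactly.

Treewidth 4.
Bags: B1 = {1, 2, 3, 5, 6}  B2 = {1, 2, 4, 5, 6}
Tree: B1–B2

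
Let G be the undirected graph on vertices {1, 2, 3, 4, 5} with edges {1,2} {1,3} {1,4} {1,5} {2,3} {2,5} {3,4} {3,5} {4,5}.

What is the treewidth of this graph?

3

A width-3 tree decomposition is:
Bags: B1 = {1, 3, 4, 5}  B2 = {1, 2, 3, 5}
Tree: B1–B2
Each bag holds 4 vertices, so the decomposition has width 3, which upper-bounds the treewidth. For the lower bound, the 4 vertices {1, 2, 3, 5} are pairwise adjacent, and any tree decomposition puts a clique entirely inside one bag — forcing width ≥ 3. Combining the bounds, tw(G) = 3.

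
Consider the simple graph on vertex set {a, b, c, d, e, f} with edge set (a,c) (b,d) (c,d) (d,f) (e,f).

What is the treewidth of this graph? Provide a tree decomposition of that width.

Each bag holds 2 vertices, so the decomposition has width 1, which upper-bounds the treewidth. G has an edge, so its treewidth is at least 1. Hence tw(G) = 1 exactly.

Treewidth 1.
Bags: B1 = {b, d}  B2 = {c, d}  B3 = {d, f}  B4 = {a, c}  B5 = {e, f}
Tree: B1–B2, B1–B3, B2–B4, B3–B5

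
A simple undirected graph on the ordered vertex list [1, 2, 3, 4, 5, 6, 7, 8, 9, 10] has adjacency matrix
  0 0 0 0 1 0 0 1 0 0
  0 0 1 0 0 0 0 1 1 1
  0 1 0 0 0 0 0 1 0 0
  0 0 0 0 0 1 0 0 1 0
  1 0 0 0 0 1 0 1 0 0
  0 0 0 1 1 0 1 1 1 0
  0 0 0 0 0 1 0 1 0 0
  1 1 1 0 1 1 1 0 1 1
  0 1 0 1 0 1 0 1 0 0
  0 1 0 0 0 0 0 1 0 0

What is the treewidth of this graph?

2

A width-2 tree decomposition is:
Bags: B1 = {2, 8, 9}  B2 = {6, 8, 9}  B3 = {6, 7, 8}  B4 = {5, 6, 8}  B5 = {2, 3, 8}  B6 = {2, 8, 10}  B7 = {4, 6, 9}  B8 = {1, 5, 8}
Tree: B1–B2, B2–B3, B3–B4, B1–B5, B1–B6, B2–B7, B4–B8
Every bag has size at most 3, so the width is 3 − 1 = 2 and tw(G) ≤ 2. For the lower bound, the 3 vertices {1, 5, 8} are pairwise adjacent, and any tree decomposition puts a clique entirely inside one bag — forcing width ≥ 2. The upper and lower bounds meet at 2, so that is the treewidth.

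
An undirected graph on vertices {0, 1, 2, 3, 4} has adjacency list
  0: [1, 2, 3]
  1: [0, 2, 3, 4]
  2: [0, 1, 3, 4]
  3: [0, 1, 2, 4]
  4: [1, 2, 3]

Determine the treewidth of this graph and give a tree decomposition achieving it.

The largest bag has 4 vertices, giving width 3; this decomposition certifies tw(G) ≤ 3. For the lower bound, the 4 vertices {0, 1, 2, 3} are pairwise adjacent, and any tree decomposition puts a clique entirely inside one bag — forcing width ≥ 3. Therefore the treewidth is 3.

Treewidth 3.
One such decomposition:
Bags: B1 = {0, 1, 2, 3}  B2 = {1, 2, 3, 4}
Tree: B1–B2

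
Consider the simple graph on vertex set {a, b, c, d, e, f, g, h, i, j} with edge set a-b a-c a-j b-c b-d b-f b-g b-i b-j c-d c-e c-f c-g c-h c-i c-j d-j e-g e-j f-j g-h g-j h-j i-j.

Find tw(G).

A width-3 tree decomposition is:
Bags: B1 = {b, c, g, j}  B2 = {b, c, i, j}  B3 = {c, g, h, j}  B4 = {c, e, g, j}  B5 = {b, c, d, j}  B6 = {b, c, f, j}  B7 = {a, b, c, j}
Tree: B1–B2, B1–B3, B3–B4, B1–B5, B5–B6, B1–B7
The largest bag has 4 vertices, giving width 3; this decomposition certifies tw(G) ≤ 3. For the lower bound, the 4 vertices {c, e, g, j} are pairwise adjacent, and any tree decomposition puts a clique entirely inside one bag — forcing width ≥ 3. Combining the bounds, tw(G) = 3.

3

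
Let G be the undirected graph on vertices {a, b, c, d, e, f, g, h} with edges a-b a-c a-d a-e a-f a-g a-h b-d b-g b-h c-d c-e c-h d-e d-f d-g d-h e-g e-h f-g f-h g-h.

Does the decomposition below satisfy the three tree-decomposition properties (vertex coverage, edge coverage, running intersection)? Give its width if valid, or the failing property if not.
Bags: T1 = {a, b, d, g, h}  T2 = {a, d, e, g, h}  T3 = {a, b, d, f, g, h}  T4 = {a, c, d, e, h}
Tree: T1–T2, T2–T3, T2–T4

A tree decomposition must satisfy three properties: every vertex lies in some bag; for every edge, both endpoints lie together in some bag; and for every vertex, the bags containing it form a connected subtree. Here bags containing vertex b are not connected in the tree, so the decomposition is invalid.

No — bags containing vertex b are not connected in the tree.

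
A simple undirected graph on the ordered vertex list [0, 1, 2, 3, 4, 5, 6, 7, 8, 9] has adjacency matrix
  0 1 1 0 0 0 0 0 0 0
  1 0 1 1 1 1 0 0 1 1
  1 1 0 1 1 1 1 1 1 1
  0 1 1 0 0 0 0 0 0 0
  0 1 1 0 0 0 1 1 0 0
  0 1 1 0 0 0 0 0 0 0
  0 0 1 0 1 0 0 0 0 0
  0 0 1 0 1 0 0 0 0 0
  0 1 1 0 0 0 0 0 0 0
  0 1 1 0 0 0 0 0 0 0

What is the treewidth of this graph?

2

A width-2 tree decomposition is:
Bags: B1 = {1, 2, 4}  B2 = {2, 4, 7}  B3 = {1, 2, 8}  B4 = {1, 2, 3}  B5 = {0, 1, 2}  B6 = {1, 2, 9}  B7 = {2, 4, 6}  B8 = {1, 2, 5}
Tree: B1–B2, B1–B3, B1–B4, B3–B5, B4–B6, B2–B7, B3–B8
The largest bag has 3 vertices, giving width 2; this decomposition certifies tw(G) ≤ 2. Conversely, {0, 1, 2} is a clique of size 3, and the vertices of any clique must share a bag in every tree decomposition; so some bag has ≥ 3 vertices and tw(G) ≥ 2. The upper and lower bounds meet at 2, so that is the treewidth.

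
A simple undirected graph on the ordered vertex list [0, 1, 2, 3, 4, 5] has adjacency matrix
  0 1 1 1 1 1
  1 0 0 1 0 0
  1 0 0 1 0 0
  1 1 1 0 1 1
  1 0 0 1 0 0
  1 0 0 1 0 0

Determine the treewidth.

A width-2 tree decomposition is:
Bags: B1 = {0, 1, 3}  B2 = {0, 3, 4}  B3 = {0, 3, 5}  B4 = {0, 2, 3}
Tree: B1–B2, B1–B3, B3–B4
The largest bag has 3 vertices, giving width 2; this decomposition certifies tw(G) ≤ 2. For the lower bound, the 3 vertices {0, 1, 3} are pairwise adjacent, and any tree decomposition puts a clique entirely inside one bag — forcing width ≥ 2. The upper and lower bounds meet at 2, so that is the treewidth.

2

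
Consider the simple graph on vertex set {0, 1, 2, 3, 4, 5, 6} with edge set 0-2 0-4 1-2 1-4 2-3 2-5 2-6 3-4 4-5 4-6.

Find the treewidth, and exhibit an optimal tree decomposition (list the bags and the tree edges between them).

Each bag holds 3 vertices, so the decomposition has width 2, which upper-bounds the treewidth. The edges 4–6–2–3–4 form a cycle, so G is not a tree and its treewidth is at least 2. The upper and lower bounds meet at 2, so that is the treewidth.

Treewidth 2.
One such decomposition:
Bags: B1 = {2, 4, 6}  B2 = {2, 3, 4}  B3 = {0, 2, 4}  B4 = {1, 2, 4}  B5 = {2, 4, 5}
Tree: B1–B2, B2–B3, B3–B4, B4–B5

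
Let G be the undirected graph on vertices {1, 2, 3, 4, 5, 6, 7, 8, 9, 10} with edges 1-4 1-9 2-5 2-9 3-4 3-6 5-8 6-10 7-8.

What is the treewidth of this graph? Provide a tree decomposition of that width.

Every bag has size at most 2, so the width is 2 − 1 = 1 and tw(G) ≤ 1. Any graph with an edge has treewidth ≥ 1, and G has the edge 10–6. Therefore the treewidth is 1.

Treewidth 1.
One optimal decomposition is:
Bags: B1 = {6, 10}  B2 = {3, 6}  B3 = {3, 4}  B4 = {1, 4}  B5 = {1, 9}  B6 = {2, 9}  B7 = {2, 5}  B8 = {5, 8}  B9 = {7, 8}
Tree: B1–B2, B2–B3, B3–B4, B4–B5, B5–B6, B6–B7, B7–B8, B8–B9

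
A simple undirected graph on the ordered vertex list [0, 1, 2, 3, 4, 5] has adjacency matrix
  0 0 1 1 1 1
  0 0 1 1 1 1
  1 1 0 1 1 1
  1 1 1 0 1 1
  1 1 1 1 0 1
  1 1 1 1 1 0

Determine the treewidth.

4

A width-4 tree decomposition is:
Bags: B1 = {1, 2, 3, 4, 5}  B2 = {0, 2, 3, 4, 5}
Tree: B1–B2
Each bag holds 5 vertices, so the decomposition has width 4, which upper-bounds the treewidth. On the other hand G contains the 5-clique {0, 2, 3, 4, 5}. A clique must lie in a single bag of any decomposition, so no decomposition can have width below 4. Therefore the treewidth is 4.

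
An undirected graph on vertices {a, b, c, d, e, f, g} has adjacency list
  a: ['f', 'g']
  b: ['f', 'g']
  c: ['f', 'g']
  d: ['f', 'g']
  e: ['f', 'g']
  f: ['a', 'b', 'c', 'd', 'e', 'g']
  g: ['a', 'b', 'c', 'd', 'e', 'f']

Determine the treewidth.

2

A width-2 tree decomposition is:
Bags: B1 = {c, f, g}  B2 = {d, f, g}  B3 = {a, f, g}  B4 = {b, f, g}  B5 = {e, f, g}
Tree: B1–B2, B2–B3, B1–B4, B4–B5
Every bag has size at most 3, so the width is 3 − 1 = 2 and tw(G) ≤ 2. For the lower bound, the 3 vertices {d, f, g} are pairwise adjacent, and any tree decomposition puts a clique entirely inside one bag — forcing width ≥ 2. Therefore the treewidth is 2.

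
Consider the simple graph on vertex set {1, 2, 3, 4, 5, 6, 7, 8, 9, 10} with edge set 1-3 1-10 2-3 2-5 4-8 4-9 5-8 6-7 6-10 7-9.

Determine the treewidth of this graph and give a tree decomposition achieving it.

Treewidth 2.
One optimal decomposition is:
Bags: B1 = {4, 5, 8}  B2 = {4, 5, 9}  B3 = {5, 7, 9}  B4 = {5, 6, 7}  B5 = {5, 6, 10}  B6 = {1, 5, 10}  B7 = {1, 3, 5}  B8 = {2, 3, 5}
Tree: B1–B2, B2–B3, B3–B4, B4–B5, B5–B6, B6–B7, B7–B8

Every bag has size at most 3, so the width is 3 − 1 = 2 and tw(G) ≤ 2. For the lower bound, G contains the cycle 5–8–4–9–7–6–10–1–3–2–5, so G is not a forest; only forests have treewidth ≤ 1, hence tw(G) ≥ 2. The upper and lower bounds meet at 2, so that is the treewidth.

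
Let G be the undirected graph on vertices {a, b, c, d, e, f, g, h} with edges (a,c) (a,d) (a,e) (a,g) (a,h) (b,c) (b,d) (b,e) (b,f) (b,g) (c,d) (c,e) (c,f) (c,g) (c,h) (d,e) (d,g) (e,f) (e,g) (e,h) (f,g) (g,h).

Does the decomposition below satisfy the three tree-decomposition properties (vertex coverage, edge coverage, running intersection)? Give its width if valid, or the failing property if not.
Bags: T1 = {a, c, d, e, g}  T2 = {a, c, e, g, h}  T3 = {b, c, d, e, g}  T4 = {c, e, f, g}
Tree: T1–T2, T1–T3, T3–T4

A tree decomposition must satisfy three properties: every vertex lies in some bag; for every edge, both endpoints lie together in some bag; and for every vertex, the bags containing it form a connected subtree. Here edge (b,f) lies in no bag, so the decomposition is invalid.

No — edge (b,f) lies in no bag.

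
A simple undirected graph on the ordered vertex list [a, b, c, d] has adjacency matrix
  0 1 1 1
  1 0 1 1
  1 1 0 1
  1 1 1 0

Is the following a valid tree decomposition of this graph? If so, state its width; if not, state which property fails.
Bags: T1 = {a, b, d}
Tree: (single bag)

No — vertex c appears in no bag.

A tree decomposition must satisfy three properties: every vertex lies in some bag; for every edge, both endpoints lie together in some bag; and for every vertex, the bags containing it form a connected subtree. Here vertex c appears in no bag, so the decomposition is invalid.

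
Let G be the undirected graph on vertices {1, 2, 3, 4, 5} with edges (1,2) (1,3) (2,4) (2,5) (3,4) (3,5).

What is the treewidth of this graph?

2

A width-2 tree decomposition is:
Bags: B1 = {2, 3, 4}  B2 = {1, 2, 3}  B3 = {2, 3, 5}
Tree: B1–B2, B2–B3
Every bag has size at most 3, so the width is 3 − 1 = 2 and tw(G) ≤ 2. Since 4–2–1–3–4 is a cycle in G, G is not acyclic. Forests are exactly the graphs of treewidth ≤ 1, so tw(G) ≥ 2. Combining the bounds, tw(G) = 2.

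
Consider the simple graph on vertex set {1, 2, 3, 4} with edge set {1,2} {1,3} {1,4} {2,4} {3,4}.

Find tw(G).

A width-2 tree decomposition is:
Bags: B1 = {1, 3, 4}  B2 = {1, 2, 4}
Tree: B1–B2
Every bag has size at most 3, so the width is 3 − 1 = 2 and tw(G) ≤ 2. For the lower bound, the 3 vertices {1, 2, 4} are pairwise adjacent, and any tree decomposition puts a clique entirely inside one bag — forcing width ≥ 2. Combining the bounds, tw(G) = 2.

2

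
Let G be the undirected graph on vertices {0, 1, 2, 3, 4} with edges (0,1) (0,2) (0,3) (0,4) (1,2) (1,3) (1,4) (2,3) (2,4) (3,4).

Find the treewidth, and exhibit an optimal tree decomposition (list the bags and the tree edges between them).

With just one bag of size 5, the width is 5 − 1 = 4, so tw(G) ≤ 4. On the other hand G contains the 5-clique {0, 1, 2, 3, 4}. A clique must lie in a single bag of any decomposition, so no decomposition can have width below 4. Hence tw(G) = 4 exactly.

Treewidth 4.
One optimal decomposition is:
Bags: B1 = {0, 1, 2, 3, 4}
Tree: (single bag)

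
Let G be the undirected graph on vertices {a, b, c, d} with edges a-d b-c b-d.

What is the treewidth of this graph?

1

A width-1 tree decomposition is:
Bags: B1 = {b, c}  B2 = {b, d}  B3 = {a, d}
Tree: B1–B2, B2–B3
Each bag holds 2 vertices, so the decomposition has width 1, which upper-bounds the treewidth. G has an edge, so its treewidth is at least 1. Therefore the treewidth is 1.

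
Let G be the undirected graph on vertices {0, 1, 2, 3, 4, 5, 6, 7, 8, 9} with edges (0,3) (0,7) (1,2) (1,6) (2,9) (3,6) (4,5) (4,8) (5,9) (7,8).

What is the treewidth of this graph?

A width-2 tree decomposition is:
Bags: B1 = {1, 2, 6}  B2 = {2, 6, 9}  B3 = {5, 6, 9}  B4 = {4, 5, 6}  B5 = {4, 6, 8}  B6 = {6, 7, 8}  B7 = {0, 6, 7}  B8 = {0, 3, 6}
Tree: B1–B2, B2–B3, B3–B4, B4–B5, B5–B6, B6–B7, B7–B8
Every bag has size at most 3, so the width is 3 − 1 = 2 and tw(G) ≤ 2. Since 6–1–2–9–5–4–8–7–0–3–6 is a cycle in G, G is not acyclic. Forests are exactly the graphs of treewidth ≤ 1, so tw(G) ≥ 2. Combining the bounds, tw(G) = 2.

2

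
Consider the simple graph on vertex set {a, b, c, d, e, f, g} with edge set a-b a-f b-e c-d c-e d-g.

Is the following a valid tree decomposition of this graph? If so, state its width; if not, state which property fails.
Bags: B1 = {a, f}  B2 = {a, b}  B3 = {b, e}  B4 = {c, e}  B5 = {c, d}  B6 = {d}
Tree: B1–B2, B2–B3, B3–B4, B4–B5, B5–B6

A tree decomposition must satisfy three properties: every vertex lies in some bag; for every edge, both endpoints lie together in some bag; and for every vertex, the bags containing it form a connected subtree. Here vertex g appears in no bag, so the decomposition is invalid.

No — vertex g appears in no bag.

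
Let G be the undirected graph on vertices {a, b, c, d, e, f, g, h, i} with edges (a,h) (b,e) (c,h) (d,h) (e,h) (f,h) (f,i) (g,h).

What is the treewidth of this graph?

A width-1 tree decomposition is:
Bags: B1 = {g, h}  B2 = {e, h}  B3 = {b, e}  B4 = {a, h}  B5 = {c, h}  B6 = {f, h}  B7 = {d, h}  B8 = {f, i}
Tree: B1–B2, B2–B3, B1–B4, B1–B5, B4–B6, B4–B7, B6–B8
Every bag has size at most 2, so the width is 2 − 1 = 1 and tw(G) ≤ 1. Any graph with an edge has treewidth ≥ 1, and G has the edge h–g. Combining the bounds, tw(G) = 1.

1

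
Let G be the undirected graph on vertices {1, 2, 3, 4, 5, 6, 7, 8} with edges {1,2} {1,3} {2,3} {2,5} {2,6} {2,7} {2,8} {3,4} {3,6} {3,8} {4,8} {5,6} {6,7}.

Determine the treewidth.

A width-2 tree decomposition is:
Bags: B1 = {2, 3, 6}  B2 = {2, 6, 7}  B3 = {1, 2, 3}  B4 = {2, 5, 6}  B5 = {2, 3, 8}  B6 = {3, 4, 8}
Tree: B1–B2, B1–B3, B1–B4, B3–B5, B5–B6
The largest bag has 3 vertices, giving width 2; this decomposition certifies tw(G) ≤ 2. On the other hand G contains the 3-clique {2, 3, 8}. A clique must lie in a single bag of any decomposition, so no decomposition can have width below 2. Hence tw(G) = 2 exactly.

2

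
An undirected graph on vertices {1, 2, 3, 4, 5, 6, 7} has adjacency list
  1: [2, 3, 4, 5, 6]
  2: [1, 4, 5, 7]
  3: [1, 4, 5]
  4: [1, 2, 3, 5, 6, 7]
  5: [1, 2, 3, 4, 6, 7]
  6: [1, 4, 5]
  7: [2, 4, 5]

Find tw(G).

A width-3 tree decomposition is:
Bags: B1 = {1, 3, 4, 5}  B2 = {1, 4, 5, 6}  B3 = {1, 2, 4, 5}  B4 = {2, 4, 5, 7}
Tree: B1–B2, B1–B3, B3–B4
Every bag has size at most 4, so the width is 4 − 1 = 3 and tw(G) ≤ 3. Conversely, {1, 2, 4, 5} is a clique of size 4, and the vertices of any clique must share a bag in every tree decomposition; so some bag has ≥ 4 vertices and tw(G) ≥ 3. Combining the bounds, tw(G) = 3.

3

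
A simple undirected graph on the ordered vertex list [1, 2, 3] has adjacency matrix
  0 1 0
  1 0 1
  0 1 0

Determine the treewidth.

A width-1 tree decomposition is:
Bags: B1 = {1, 2}  B2 = {2, 3}
Tree: B1–B2
Every bag has size at most 2, so the width is 2 − 1 = 1 and tw(G) ≤ 1. Any graph with an edge has treewidth ≥ 1, and G has the edge 2–1. Hence tw(G) = 1 exactly.

1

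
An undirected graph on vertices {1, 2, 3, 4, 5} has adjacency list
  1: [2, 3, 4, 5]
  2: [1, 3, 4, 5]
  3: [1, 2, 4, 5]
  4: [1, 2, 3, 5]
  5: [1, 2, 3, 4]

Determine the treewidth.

A width-4 tree decomposition is:
Bags: B1 = {1, 2, 3, 4, 5}
Tree: (single bag)
With just one bag of size 5, the width is 5 − 1 = 4, so tw(G) ≤ 4. Conversely, {1, 2, 3, 4, 5} is a clique of size 5, and the vertices of any clique must share a bag in every tree decomposition; so some bag has ≥ 5 vertices and tw(G) ≥ 4. Combining the bounds, tw(G) = 4.

4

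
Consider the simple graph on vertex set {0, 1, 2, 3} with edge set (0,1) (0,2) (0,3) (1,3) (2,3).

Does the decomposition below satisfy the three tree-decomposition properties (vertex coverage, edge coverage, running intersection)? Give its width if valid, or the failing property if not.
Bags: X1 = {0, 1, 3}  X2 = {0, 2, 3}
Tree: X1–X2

Yes; width 2.

Every vertex of G appears in some bag (union = {0, 1, 2, 3}); every edge is covered by a bag; and for each vertex v the set of bags containing v is connected in the bag tree. The decomposition is therefore valid. The largest bag has 3 vertices, so the width is 2.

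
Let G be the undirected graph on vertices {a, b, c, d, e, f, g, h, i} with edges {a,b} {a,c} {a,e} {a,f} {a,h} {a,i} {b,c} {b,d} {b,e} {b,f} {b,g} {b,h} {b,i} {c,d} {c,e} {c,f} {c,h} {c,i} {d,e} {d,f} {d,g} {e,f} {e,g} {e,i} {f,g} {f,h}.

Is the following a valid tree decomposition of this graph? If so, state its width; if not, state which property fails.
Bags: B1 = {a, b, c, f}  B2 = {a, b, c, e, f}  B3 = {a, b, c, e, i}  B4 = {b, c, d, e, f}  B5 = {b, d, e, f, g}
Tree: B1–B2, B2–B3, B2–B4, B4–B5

A tree decomposition must satisfy three properties: every vertex lies in some bag; for every edge, both endpoints lie together in some bag; and for every vertex, the bags containing it form a connected subtree. Here vertex h appears in no bag, so the decomposition is invalid.

No — vertex h appears in no bag.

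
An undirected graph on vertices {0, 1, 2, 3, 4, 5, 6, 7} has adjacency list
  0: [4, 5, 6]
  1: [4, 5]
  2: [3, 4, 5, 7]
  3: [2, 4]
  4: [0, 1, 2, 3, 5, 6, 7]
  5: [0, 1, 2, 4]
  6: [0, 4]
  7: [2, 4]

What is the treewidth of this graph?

A width-2 tree decomposition is:
Bags: B1 = {2, 4, 5}  B2 = {2, 4, 7}  B3 = {0, 4, 5}  B4 = {0, 4, 6}  B5 = {1, 4, 5}  B6 = {2, 3, 4}
Tree: B1–B2, B1–B3, B3–B4, B3–B5, B2–B6
Each bag holds 3 vertices, so the decomposition has width 2, which upper-bounds the treewidth. On the other hand G contains the 3-clique {0, 4, 5}. A clique must lie in a single bag of any decomposition, so no decomposition can have width below 2. Therefore the treewidth is 2.

2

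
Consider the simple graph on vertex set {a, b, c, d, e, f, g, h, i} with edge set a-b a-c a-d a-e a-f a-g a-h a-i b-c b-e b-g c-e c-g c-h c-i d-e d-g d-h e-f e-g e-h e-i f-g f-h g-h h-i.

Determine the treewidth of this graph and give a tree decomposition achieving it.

Each bag holds 5 vertices, so the decomposition has width 4, which upper-bounds the treewidth. Conversely, {a, d, e, g, h} is a clique of size 5, and the vertices of any clique must share a bag in every tree decomposition; so some bag has ≥ 5 vertices and tw(G) ≥ 4. Hence tw(G) = 4 exactly.

Treewidth 4.
One optimal decomposition is:
Bags: B1 = {a, c, e, g, h}  B2 = {a, c, e, h, i}  B3 = {a, d, e, g, h}  B4 = {a, b, c, e, g}  B5 = {a, e, f, g, h}
Tree: B1–B2, B1–B3, B1–B4, B3–B5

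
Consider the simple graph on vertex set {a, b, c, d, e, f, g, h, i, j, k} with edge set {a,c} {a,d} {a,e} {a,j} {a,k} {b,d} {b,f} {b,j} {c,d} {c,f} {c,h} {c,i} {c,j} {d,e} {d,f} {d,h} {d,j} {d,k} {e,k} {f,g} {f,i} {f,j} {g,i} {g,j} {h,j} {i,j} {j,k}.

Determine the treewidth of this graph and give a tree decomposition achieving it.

Treewidth 3.
One optimal decomposition is:
Bags: B1 = {c, f, i, j}  B2 = {c, d, f, j}  B3 = {a, c, d, j}  B4 = {a, d, j, k}  B5 = {f, g, i, j}  B6 = {b, d, f, j}  B7 = {a, d, e, k}  B8 = {c, d, h, j}
Tree: B1–B2, B2–B3, B3–B4, B1–B5, B2–B6, B4–B7, B3–B8

The largest bag has 4 vertices, giving width 3; this decomposition certifies tw(G) ≤ 3. On the other hand G contains the 4-clique {c, d, h, j}. A clique must lie in a single bag of any decomposition, so no decomposition can have width below 3. Hence tw(G) = 3 exactly.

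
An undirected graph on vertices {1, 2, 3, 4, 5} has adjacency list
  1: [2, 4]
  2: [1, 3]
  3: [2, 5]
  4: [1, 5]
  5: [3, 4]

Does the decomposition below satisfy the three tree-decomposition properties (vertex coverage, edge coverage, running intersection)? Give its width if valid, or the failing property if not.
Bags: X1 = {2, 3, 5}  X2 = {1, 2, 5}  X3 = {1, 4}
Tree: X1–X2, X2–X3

No — edge (5,4) lies in no bag.

A tree decomposition must satisfy three properties: every vertex lies in some bag; for every edge, both endpoints lie together in some bag; and for every vertex, the bags containing it form a connected subtree. Here edge (5,4) lies in no bag, so the decomposition is invalid.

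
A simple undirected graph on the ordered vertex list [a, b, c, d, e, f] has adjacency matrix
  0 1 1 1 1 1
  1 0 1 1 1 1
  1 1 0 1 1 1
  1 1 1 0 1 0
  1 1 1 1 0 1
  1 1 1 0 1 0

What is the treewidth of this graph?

4

A width-4 tree decomposition is:
Bags: B1 = {a, b, c, d, e}  B2 = {a, b, c, e, f}
Tree: B1–B2
Every bag has size at most 5, so the width is 5 − 1 = 4 and tw(G) ≤ 4. Conversely, {a, b, c, d, e} is a clique of size 5, and the vertices of any clique must share a bag in every tree decomposition; so some bag has ≥ 5 vertices and tw(G) ≥ 4. The upper and lower bounds meet at 4, so that is the treewidth.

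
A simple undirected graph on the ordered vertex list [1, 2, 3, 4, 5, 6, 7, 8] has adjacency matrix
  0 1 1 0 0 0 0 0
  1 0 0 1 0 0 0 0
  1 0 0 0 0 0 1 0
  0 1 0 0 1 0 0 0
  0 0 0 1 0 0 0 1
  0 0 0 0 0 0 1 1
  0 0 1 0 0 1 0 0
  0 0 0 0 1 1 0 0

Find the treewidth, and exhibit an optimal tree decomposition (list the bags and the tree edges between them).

Each bag holds 3 vertices, so the decomposition has width 2, which upper-bounds the treewidth. For the lower bound, G contains the cycle 5–8–6–7–3–1–2–4–5, so G is not a forest; only forests have treewidth ≤ 1, hence tw(G) ≥ 2. Combining the bounds, tw(G) = 2.

Treewidth 2.
One such decomposition:
Bags: B1 = {5, 6, 8}  B2 = {5, 6, 7}  B3 = {3, 5, 7}  B4 = {1, 3, 5}  B5 = {1, 2, 5}  B6 = {2, 4, 5}
Tree: B1–B2, B2–B3, B3–B4, B4–B5, B5–B6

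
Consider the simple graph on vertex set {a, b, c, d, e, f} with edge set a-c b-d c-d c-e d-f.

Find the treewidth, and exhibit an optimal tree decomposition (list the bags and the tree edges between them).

Each bag holds 2 vertices, so the decomposition has width 1, which upper-bounds the treewidth. Any graph with an edge has treewidth ≥ 1, and G has the edge d–c. The upper and lower bounds meet at 1, so that is the treewidth.

Treewidth 1.
One such decomposition:
Bags: B1 = {c, d}  B2 = {b, d}  B3 = {a, c}  B4 = {d, f}  B5 = {c, e}
Tree: B1–B2, B1–B3, B1–B4, B3–B5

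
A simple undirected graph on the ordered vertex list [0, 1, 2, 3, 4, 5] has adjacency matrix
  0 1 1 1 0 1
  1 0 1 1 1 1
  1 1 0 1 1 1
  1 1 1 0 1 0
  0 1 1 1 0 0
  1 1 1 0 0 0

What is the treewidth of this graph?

A width-3 tree decomposition is:
Bags: B1 = {0, 1, 2, 3}  B2 = {0, 1, 2, 5}  B3 = {1, 2, 3, 4}
Tree: B1–B2, B1–B3
The largest bag has 4 vertices, giving width 3; this decomposition certifies tw(G) ≤ 3. For the lower bound, the 4 vertices {0, 1, 2, 3} are pairwise adjacent, and any tree decomposition puts a clique entirely inside one bag — forcing width ≥ 3. Therefore the treewidth is 3.

3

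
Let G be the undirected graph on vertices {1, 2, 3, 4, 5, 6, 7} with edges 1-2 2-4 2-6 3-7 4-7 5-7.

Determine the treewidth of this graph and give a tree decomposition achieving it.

Treewidth 1.
Bags: B1 = {2, 4}  B2 = {4, 7}  B3 = {3, 7}  B4 = {5, 7}  B5 = {2, 6}  B6 = {1, 2}
Tree: B1–B2, B2–B3, B2–B4, B1–B5, B5–B6

The largest bag has 2 vertices, giving width 1; this decomposition certifies tw(G) ≤ 1. G has an edge, so its treewidth is at least 1. Therefore the treewidth is 1.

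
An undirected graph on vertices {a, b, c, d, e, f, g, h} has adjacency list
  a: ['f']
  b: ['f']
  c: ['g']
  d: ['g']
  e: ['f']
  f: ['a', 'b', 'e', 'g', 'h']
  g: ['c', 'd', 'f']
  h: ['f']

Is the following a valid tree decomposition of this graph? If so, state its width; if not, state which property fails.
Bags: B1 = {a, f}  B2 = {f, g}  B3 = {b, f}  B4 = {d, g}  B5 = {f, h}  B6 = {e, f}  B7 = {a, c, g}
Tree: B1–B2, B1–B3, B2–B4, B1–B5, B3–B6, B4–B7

No — bags containing vertex a are not connected in the tree.

A tree decomposition must satisfy three properties: every vertex lies in some bag; for every edge, both endpoints lie together in some bag; and for every vertex, the bags containing it form a connected subtree. Here bags containing vertex a are not connected in the tree, so the decomposition is invalid.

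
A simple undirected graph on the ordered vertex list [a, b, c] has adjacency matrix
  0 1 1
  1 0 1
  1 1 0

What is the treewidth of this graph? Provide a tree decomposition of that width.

A single bag containing all 3 vertices is trivially a valid decomposition of width 2. For the lower bound, the 3 vertices {a, b, c} are pairwise adjacent, and any tree decomposition puts a clique entirely inside one bag — forcing width ≥ 2. Hence tw(G) = 2 exactly.

Treewidth 2.
One such decomposition:
Bags: B1 = {a, b, c}
Tree: (single bag)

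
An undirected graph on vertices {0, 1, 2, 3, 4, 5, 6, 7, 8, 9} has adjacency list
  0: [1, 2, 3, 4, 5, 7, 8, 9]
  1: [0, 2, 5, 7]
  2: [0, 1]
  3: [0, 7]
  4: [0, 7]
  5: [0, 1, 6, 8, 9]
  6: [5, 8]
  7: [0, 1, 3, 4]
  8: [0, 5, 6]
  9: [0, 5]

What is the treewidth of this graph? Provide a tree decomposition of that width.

Every bag has size at most 3, so the width is 3 − 1 = 2 and tw(G) ≤ 2. Conversely, {0, 1, 2} is a clique of size 3, and the vertices of any clique must share a bag in every tree decomposition; so some bag has ≥ 3 vertices and tw(G) ≥ 2. Combining the bounds, tw(G) = 2.

Treewidth 2.
One such decomposition:
Bags: B1 = {0, 3, 7}  B2 = {0, 1, 7}  B3 = {0, 1, 2}  B4 = {0, 1, 5}  B5 = {0, 5, 9}  B6 = {0, 4, 7}  B7 = {0, 5, 8}  B8 = {5, 6, 8}
Tree: B1–B2, B2–B3, B3–B4, B4–B5, B1–B6, B4–B7, B7–B8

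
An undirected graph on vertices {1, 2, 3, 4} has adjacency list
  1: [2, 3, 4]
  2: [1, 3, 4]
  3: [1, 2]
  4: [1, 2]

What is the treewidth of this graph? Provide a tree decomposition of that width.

Treewidth 2.
One optimal decomposition is:
Bags: B1 = {1, 2, 3}  B2 = {1, 2, 4}
Tree: B1–B2

Each bag holds 3 vertices, so the decomposition has width 2, which upper-bounds the treewidth. For the lower bound, the 3 vertices {1, 2, 3} are pairwise adjacent, and any tree decomposition puts a clique entirely inside one bag — forcing width ≥ 2. Hence tw(G) = 2 exactly.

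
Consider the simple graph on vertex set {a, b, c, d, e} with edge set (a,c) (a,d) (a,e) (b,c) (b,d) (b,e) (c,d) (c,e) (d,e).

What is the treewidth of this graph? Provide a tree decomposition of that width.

Treewidth 3.
Bags: B1 = {a, c, d, e}  B2 = {b, c, d, e}
Tree: B1–B2

The largest bag has 4 vertices, giving width 3; this decomposition certifies tw(G) ≤ 3. For the lower bound, the 4 vertices {a, c, d, e} are pairwise adjacent, and any tree decomposition puts a clique entirely inside one bag — forcing width ≥ 3. Hence tw(G) = 3 exactly.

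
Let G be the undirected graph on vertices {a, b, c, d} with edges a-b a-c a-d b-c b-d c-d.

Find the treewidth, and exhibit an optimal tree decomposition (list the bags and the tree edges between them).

A single bag containing all 4 vertices is trivially a valid decomposition of width 3. Conversely, {a, b, c, d} is a clique of size 4, and the vertices of any clique must share a bag in every tree decomposition; so some bag has ≥ 4 vertices and tw(G) ≥ 3. Hence tw(G) = 3 exactly.

Treewidth 3.
One optimal decomposition is:
Bags: B1 = {a, b, c, d}
Tree: (single bag)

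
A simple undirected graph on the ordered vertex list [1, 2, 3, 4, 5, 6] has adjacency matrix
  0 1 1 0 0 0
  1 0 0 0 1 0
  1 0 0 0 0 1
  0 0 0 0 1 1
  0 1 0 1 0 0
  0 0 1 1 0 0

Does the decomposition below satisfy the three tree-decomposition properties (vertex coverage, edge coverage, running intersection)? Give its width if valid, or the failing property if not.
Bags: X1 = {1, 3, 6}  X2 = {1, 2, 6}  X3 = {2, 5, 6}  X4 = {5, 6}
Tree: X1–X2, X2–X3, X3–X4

No — vertex 4 appears in no bag.

A tree decomposition must satisfy three properties: every vertex lies in some bag; for every edge, both endpoints lie together in some bag; and for every vertex, the bags containing it form a connected subtree. Here vertex 4 appears in no bag, so the decomposition is invalid.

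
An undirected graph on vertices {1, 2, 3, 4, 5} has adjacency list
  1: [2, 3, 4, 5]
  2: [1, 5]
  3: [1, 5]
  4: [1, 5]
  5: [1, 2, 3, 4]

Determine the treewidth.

A width-2 tree decomposition is:
Bags: B1 = {1, 2, 5}  B2 = {1, 4, 5}  B3 = {1, 3, 5}
Tree: B1–B2, B1–B3
Each bag holds 3 vertices, so the decomposition has width 2, which upper-bounds the treewidth. On the other hand G contains the 3-clique {1, 2, 5}. A clique must lie in a single bag of any decomposition, so no decomposition can have width below 2. Hence tw(G) = 2 exactly.

2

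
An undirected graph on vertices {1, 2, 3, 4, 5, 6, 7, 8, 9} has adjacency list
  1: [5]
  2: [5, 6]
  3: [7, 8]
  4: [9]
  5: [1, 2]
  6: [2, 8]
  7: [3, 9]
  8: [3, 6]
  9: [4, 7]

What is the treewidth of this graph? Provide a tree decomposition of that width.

Every bag has size at most 2, so the width is 2 − 1 = 1 and tw(G) ≤ 1. Any graph with an edge has treewidth ≥ 1, and G has the edge 4–9. Therefore the treewidth is 1.

Treewidth 1.
One optimal decomposition is:
Bags: B1 = {4, 9}  B2 = {7, 9}  B3 = {3, 7}  B4 = {3, 8}  B5 = {6, 8}  B6 = {2, 6}  B7 = {2, 5}  B8 = {1, 5}
Tree: B1–B2, B2–B3, B3–B4, B4–B5, B5–B6, B6–B7, B7–B8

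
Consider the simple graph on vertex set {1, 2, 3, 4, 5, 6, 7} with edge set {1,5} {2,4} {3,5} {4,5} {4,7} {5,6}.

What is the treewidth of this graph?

A width-1 tree decomposition is:
Bags: B1 = {5, 6}  B2 = {4, 5}  B3 = {2, 4}  B4 = {3, 5}  B5 = {4, 7}  B6 = {1, 5}
Tree: B1–B2, B2–B3, B1–B4, B3–B5, B4–B6
Every bag has size at most 2, so the width is 2 − 1 = 1 and tw(G) ≤ 1. Since G has at least one edge (e.g. 6–5), it is not an edgeless graph, so tw(G) ≥ 1. The upper and lower bounds meet at 1, so that is the treewidth.

1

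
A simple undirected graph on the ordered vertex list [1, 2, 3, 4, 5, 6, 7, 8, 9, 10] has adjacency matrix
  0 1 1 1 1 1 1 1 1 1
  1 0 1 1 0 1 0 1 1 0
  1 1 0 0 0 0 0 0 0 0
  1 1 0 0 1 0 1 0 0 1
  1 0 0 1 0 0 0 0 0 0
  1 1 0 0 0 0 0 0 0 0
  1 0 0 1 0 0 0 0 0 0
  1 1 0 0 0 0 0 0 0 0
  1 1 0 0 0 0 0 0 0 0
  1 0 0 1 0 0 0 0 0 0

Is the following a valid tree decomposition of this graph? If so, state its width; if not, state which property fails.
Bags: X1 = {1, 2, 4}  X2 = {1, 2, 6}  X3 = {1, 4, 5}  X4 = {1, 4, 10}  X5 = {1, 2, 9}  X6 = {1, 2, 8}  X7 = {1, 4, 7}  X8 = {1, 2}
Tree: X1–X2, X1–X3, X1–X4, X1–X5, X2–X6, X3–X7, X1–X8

No — vertex 3 appears in no bag.

A tree decomposition must satisfy three properties: every vertex lies in some bag; for every edge, both endpoints lie together in some bag; and for every vertex, the bags containing it form a connected subtree. Here vertex 3 appears in no bag, so the decomposition is invalid.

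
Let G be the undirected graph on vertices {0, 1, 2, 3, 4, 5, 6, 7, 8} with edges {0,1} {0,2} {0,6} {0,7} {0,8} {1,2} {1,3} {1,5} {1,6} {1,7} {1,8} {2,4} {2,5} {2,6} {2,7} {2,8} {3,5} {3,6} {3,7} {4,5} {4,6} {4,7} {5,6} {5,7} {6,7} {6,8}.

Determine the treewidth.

4

A width-4 tree decomposition is:
Bags: B1 = {0, 1, 2, 6, 7}  B2 = {1, 2, 5, 6, 7}  B3 = {2, 4, 5, 6, 7}  B4 = {0, 1, 2, 6, 8}  B5 = {1, 3, 5, 6, 7}
Tree: B1–B2, B2–B3, B1–B4, B2–B5
Every bag has size at most 5, so the width is 5 − 1 = 4 and tw(G) ≤ 4. For the lower bound, the 5 vertices {0, 1, 2, 6, 8} are pairwise adjacent, and any tree decomposition puts a clique entirely inside one bag — forcing width ≥ 4. The upper and lower bounds meet at 4, so that is the treewidth.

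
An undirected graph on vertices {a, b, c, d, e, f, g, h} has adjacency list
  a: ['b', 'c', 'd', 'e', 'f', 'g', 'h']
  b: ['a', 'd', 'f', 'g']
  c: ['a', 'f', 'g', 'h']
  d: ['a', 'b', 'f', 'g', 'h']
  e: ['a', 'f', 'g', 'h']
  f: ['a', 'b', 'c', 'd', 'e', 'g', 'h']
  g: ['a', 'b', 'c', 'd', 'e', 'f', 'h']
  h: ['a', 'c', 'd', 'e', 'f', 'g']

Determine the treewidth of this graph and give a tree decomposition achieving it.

Treewidth 4.
One such decomposition:
Bags: B1 = {a, c, f, g, h}  B2 = {a, d, f, g, h}  B3 = {a, e, f, g, h}  B4 = {a, b, d, f, g}
Tree: B1–B2, B1–B3, B2–B4

Every bag has size at most 5, so the width is 5 − 1 = 4 and tw(G) ≤ 4. For the lower bound, the 5 vertices {a, d, f, g, h} are pairwise adjacent, and any tree decomposition puts a clique entirely inside one bag — forcing width ≥ 4. The upper and lower bounds meet at 4, so that is the treewidth.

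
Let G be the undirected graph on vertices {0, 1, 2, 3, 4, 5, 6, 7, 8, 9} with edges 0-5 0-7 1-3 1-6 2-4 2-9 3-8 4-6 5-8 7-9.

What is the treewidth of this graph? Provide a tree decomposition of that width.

Treewidth 2.
One such decomposition:
Bags: B1 = {1, 3, 6}  B2 = {3, 4, 6}  B3 = {2, 3, 4}  B4 = {2, 3, 9}  B5 = {3, 7, 9}  B6 = {0, 3, 7}  B7 = {0, 3, 5}  B8 = {3, 5, 8}
Tree: B1–B2, B2–B3, B3–B4, B4–B5, B5–B6, B6–B7, B7–B8

The largest bag has 3 vertices, giving width 2; this decomposition certifies tw(G) ≤ 2. Since 3–1–6–4–2–9–7–0–5–8–3 is a cycle in G, G is not acyclic. Forests are exactly the graphs of treewidth ≤ 1, so tw(G) ≥ 2. Therefore the treewidth is 2.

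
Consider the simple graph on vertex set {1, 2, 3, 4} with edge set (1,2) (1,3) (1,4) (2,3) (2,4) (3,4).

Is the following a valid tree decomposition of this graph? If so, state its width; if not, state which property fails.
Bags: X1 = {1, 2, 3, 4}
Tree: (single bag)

Vertex coverage: the bags together contain {1, 2, 3, 4}, the full vertex set. Edge coverage: each edge of G has both endpoints in at least one bag. Running intersection: for every vertex, the bags containing it form a connected subtree. All three properties hold, so this is a valid tree decomposition of width max|bag| − 1 = 3, and hence tw(G) ≤ 3.

Yes; width 3.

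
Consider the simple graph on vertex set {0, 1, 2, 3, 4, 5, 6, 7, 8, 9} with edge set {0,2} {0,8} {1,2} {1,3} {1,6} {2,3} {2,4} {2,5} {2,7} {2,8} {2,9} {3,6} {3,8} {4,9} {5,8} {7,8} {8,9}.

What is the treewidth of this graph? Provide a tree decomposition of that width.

Treewidth 2.
Bags: B1 = {2, 4, 9}  B2 = {2, 8, 9}  B3 = {0, 2, 8}  B4 = {2, 5, 8}  B5 = {2, 7, 8}  B6 = {2, 3, 8}  B7 = {1, 2, 3}  B8 = {1, 3, 6}
Tree: B1–B2, B2–B3, B2–B4, B3–B5, B2–B6, B6–B7, B7–B8

Every bag has size at most 3, so the width is 3 − 1 = 2 and tw(G) ≤ 2. For the lower bound, the 3 vertices {0, 2, 8} are pairwise adjacent, and any tree decomposition puts a clique entirely inside one bag — forcing width ≥ 2. Therefore the treewidth is 2.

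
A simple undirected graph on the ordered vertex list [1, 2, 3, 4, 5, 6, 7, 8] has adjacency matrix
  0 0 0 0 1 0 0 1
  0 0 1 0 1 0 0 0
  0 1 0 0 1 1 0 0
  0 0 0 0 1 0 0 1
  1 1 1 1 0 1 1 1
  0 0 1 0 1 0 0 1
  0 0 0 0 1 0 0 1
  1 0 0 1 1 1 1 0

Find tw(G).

2

A width-2 tree decomposition is:
Bags: B1 = {1, 5, 8}  B2 = {5, 7, 8}  B3 = {5, 6, 8}  B4 = {3, 5, 6}  B5 = {2, 3, 5}  B6 = {4, 5, 8}
Tree: B1–B2, B2–B3, B3–B4, B4–B5, B2–B6
Each bag holds 3 vertices, so the decomposition has width 2, which upper-bounds the treewidth. On the other hand G contains the 3-clique {1, 5, 8}. A clique must lie in a single bag of any decomposition, so no decomposition can have width below 2. Combining the bounds, tw(G) = 2.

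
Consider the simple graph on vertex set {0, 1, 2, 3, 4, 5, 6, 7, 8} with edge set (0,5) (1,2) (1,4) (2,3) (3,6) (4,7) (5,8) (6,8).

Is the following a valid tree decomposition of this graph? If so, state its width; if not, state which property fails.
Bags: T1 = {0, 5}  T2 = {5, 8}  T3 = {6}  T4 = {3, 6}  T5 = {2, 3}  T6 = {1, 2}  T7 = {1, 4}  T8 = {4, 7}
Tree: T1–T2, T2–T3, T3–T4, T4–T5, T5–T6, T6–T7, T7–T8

No — edge (8,6) lies in no bag.

A tree decomposition must satisfy three properties: every vertex lies in some bag; for every edge, both endpoints lie together in some bag; and for every vertex, the bags containing it form a connected subtree. Here edge (8,6) lies in no bag, so the decomposition is invalid.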